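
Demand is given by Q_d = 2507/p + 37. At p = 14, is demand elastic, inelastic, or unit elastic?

At p = 14, Q_d = 216.0714.
dQ_d/dp = −2507/p² = −12.7908.
Point elasticity E = (dQ_d/dp)·(p/Q_d) = -12.7908 × 14/216.0714 ≈ -0.829.
|E| ≈ 0.829 < 1, so demand is inelastic.

inelastic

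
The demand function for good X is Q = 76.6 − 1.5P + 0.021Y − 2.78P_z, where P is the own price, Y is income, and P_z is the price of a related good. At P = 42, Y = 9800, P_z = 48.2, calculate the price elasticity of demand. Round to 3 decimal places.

First evaluate Q: 76.6 − 1.5(42) + 0.021(9800) − 2.78(48.2) = 76.6 − 63 + 205.8 − 133.996 = 85.404.
∂Q/∂P = −1.5, so E_p = (−1.5)·(42/85.404) ≈ -0.738.
|E_p| < 1: demand is inelastic.

-0.738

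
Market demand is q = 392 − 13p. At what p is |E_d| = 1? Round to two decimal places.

For linear demand q = a − bp, E = −bp/(a − bp). |E| = 1 ⇒ bp = a − bp ⇒ p = a/(2b).
p = 392/(2·13) ≈ 15.08.

15.08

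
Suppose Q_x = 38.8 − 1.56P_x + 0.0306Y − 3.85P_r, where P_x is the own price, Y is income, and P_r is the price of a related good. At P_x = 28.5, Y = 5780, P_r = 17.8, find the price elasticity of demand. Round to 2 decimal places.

Q_x = 38.8 − 1.56(28.5) + 0.0306(5780) − 3.85(17.8) = 38.8 − 44.46 + 176.868 − 68.53 = 102.678.
∂Q_x/∂P_x = −1.56, so E_p = (−1.56)·(28.5/102.678) ≈ -0.43.
|E_p| < 1: demand is inelastic.

-0.43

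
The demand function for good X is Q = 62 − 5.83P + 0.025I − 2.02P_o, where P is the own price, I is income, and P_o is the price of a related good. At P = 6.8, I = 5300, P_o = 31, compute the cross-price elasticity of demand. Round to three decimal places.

At the given point, Q = 62 − 5.83(6.8) + 0.025(5300) − 2.02(31) = 62 − 39.644 + 132.5 − 62.62 = 92.236.
∂Q/∂P_o = −2.02, so E_xy = -2.02·(31/92.236) ≈ -0.679.
E_xy < 0: the goods are complements.

-0.679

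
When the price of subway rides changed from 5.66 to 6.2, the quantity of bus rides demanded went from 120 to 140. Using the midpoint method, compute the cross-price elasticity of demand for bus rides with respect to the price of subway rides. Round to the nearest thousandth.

%ΔQ_x = (140 − 120)/[(120+140)/2] = 20/130 ≈ 0.1538.
%ΔP_y = (6.2 − 5.66)/[(5.66+6.2)/2] ≈ 0.0911.
E_xy = 0.1538/0.0911 ≈ 1.689.
E_xy > 0, so bus rides and subway rides are substitutes.

1.689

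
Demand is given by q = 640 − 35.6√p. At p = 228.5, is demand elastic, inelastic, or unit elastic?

elastic

At p = 228.5, q = 101.8627.
dq/dp = −35.6/(2√p) = −35.6/(2·15.1162).
Point elasticity E = (dq/dp)·(p/q) = -1.1775 × 228.5/101.8627 ≈ -2.641.
|E| ≈ 2.641 > 1, so demand is elastic.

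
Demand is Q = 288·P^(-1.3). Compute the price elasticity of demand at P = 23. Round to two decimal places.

For a Cobb–Douglas (constant-elasticity) form Q = A·P^α·…, the elasticity with respect to P equals the exponent α at every point.
Here the exponent on P is -1.3, so the price elasticity of demand is -1.30.

-1.30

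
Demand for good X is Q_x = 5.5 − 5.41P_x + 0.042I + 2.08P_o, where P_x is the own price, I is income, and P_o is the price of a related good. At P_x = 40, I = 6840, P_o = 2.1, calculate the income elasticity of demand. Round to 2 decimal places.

3.56

First evaluate Q_x: 5.5 − 5.41(40) + 0.042(6840) + 2.08(2.1) = 5.5 − 216.4 + 287.28 + 4.368 = 80.748.
∂Q_x/∂I = +0.042, so E_I = 0.042·(6840/80.748) ≈ 3.56.
E_I > 1: normal good (luxury).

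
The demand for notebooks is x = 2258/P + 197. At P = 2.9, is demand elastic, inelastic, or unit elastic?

At P = 2.9, x = 975.6207.
dx/dP = −2258/P² = −268.4899.
Point elasticity E = (dx/dP)·(P/x) = -268.4899 × 2.9/975.6207 ≈ -0.798.
|E| ≈ 0.798 < 1, so demand is inelastic.

inelastic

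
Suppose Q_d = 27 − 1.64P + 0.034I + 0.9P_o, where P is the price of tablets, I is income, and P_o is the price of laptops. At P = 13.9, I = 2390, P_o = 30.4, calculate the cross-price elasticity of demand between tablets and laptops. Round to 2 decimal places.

Q_d = 27 − 1.64(13.9) + 0.034(2390) + 0.9(30.4) = 27 − 22.796 + 81.26 + 27.36 = 112.824.
∂Q_d/∂P_o = +0.9, so E_xy = 0.9·(30.4/112.824) ≈ 0.24.
E_xy > 0: the goods are substitutes.

0.24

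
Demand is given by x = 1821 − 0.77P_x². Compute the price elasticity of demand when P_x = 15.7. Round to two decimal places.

-0.23

At P_x = 15.7, x = 1631.2027.
dx/dP_x = −2·0.77·P_x = −24.178.
Point elasticity E = (dx/dP_x)·(P_x/x) = -24.178 × 15.7/1631.2027 ≈ -0.23.
|E| < 1, so demand is inelastic at this price.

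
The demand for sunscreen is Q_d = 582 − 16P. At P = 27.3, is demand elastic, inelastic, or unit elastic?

At P = 27.3, Q_d = 145.2.
dQ_d/dP = −16.
Point elasticity E = (dQ_d/dP)·(P/Q_d) = -16 × 27.3/145.2 ≈ -3.008.
|E| ≈ 3.008 > 1, so demand is elastic.

elastic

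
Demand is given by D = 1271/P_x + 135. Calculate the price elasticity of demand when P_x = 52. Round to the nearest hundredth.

-0.15

At P_x = 52, D = 159.4423.
dD/dP_x = −1271/P_x² = −0.47.
Point elasticity E = (dD/dP_x)·(P_x/D) = -0.47 × 52/159.4423 ≈ -0.15.
|E| < 1, so demand is inelastic at this price.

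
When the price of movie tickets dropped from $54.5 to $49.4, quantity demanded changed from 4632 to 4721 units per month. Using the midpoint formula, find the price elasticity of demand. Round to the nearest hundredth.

%Δq = (4721 − 4632)/[(4632 + 4721)/2] = 89/4676.5 ≈ 0.0190.
%ΔP = (49.4 − 54.5)/[(54.5 + 49.4)/2] = -5.1/51.95 ≈ -0.0982.
Arc elasticity E = %Δq/%ΔP ≈ 0.0190/-0.0982 ≈ -0.19.
|E| < 1: demand is inelastic over this range.

-0.19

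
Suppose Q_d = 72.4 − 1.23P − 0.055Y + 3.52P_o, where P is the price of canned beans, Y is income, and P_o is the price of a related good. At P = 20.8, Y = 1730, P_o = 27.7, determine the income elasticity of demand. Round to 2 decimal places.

Substituting, Q_d = 72.4 − 1.23(20.8) − 0.055(1730) + 3.52(27.7) = 72.4 − 25.584 − 95.15 + 97.504 = 49.17.
∂Q_d/∂Y = −0.055, so E_I = -0.055·(1730/49.17) ≈ -1.94.
E_I < 0: inferior good.

-1.94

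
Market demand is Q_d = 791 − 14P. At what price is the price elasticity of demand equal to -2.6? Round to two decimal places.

Set −bP/(a − bP) = −2.6 ⇒ bP = 2.6(a − bP) ⇒ bP(1+2.6) = 2.6·a.
P = 2.6·791/(14·3.6) ≈ 40.81.

40.81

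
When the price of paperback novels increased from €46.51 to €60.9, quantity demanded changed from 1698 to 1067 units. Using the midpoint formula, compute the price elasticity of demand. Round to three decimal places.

%Δq = (1067 − 1698)/[(1698 + 1067)/2] = -631/1382.5 ≈ -0.4564.
%Δp = (60.9 − 46.51)/[(46.51 + 60.9)/2] = 14.39/53.705 ≈ 0.2679.
Arc elasticity E = %Δq/%Δp ≈ -0.4564/0.2679 ≈ -1.703.
|E| > 1: demand is elastic over this range.

-1.703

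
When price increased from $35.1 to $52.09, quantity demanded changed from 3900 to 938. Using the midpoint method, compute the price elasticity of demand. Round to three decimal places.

%ΔQ = (938 − 3900)/[(3900 + 938)/2] = -2962/2419 ≈ -1.2245.
%Δp = (52.09 − 35.1)/[(35.1 + 52.09)/2] = 16.99/43.595 ≈ 0.3897.
Arc elasticity E = %ΔQ/%Δp ≈ -1.2245/0.3897 ≈ -3.142.
|E| > 1: demand is elastic over this range.

-3.142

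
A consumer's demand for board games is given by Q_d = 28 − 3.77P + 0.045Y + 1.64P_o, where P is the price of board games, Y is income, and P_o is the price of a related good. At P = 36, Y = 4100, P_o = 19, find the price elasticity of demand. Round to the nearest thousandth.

Substituting, Q_d = 28 − 3.77(36) + 0.045(4100) + 1.64(19) = 28 − 135.72 + 184.5 + 31.16 = 107.94.
∂Q_d/∂P = −3.77, so E_p = (−3.77)·(36/107.94) ≈ -1.257.
|E_p| > 1: demand is elastic.

-1.257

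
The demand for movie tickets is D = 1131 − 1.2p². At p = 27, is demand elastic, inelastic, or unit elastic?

elastic

At p = 27, D = 256.2.
dD/dp = −2·1.2·p = −64.8.
Point elasticity E = (dD/dp)·(p/D) = -64.8 × 27/256.2 ≈ -6.829.
|E| ≈ 6.829 > 1, so demand is elastic.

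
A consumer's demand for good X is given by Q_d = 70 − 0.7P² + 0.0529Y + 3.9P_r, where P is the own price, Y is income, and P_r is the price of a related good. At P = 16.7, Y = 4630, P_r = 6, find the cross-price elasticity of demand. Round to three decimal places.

First evaluate Q_d: 70 − 0.7(16.7)² + 0.0529(4630) + 3.9(6) = 70 − 195.223 + 244.927 + 23.4 = 143.104.
∂Q_d/∂P_r = +3.9, so E_xy = 3.9·(6/143.104) ≈ 0.164.
E_xy > 0: the goods are substitutes.

0.164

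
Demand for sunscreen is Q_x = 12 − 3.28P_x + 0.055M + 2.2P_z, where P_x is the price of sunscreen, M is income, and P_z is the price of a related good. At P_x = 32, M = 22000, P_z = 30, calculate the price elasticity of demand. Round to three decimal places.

-0.089

Substituting, Q_x = 12 − 3.28(32) + 0.055(22000) + 2.2(30) = 12 − 104.96 + 1210 + 66 = 1183.04.
∂Q_x/∂P_x = −3.28, so E_p = (−3.28)·(32/1183.04) ≈ -0.089.
|E_p| < 1: demand is inelastic.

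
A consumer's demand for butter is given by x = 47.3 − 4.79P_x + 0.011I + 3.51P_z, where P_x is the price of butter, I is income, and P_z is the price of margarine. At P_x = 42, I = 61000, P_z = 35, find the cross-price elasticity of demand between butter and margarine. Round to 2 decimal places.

First evaluate x: 47.3 − 4.79(42) + 0.011(61000) + 3.51(35) = 47.3 − 201.18 + 671 + 122.85 = 639.97.
∂x/∂P_z = +3.51, so E_xy = 3.51·(35/639.97) ≈ 0.19.
E_xy > 0: the goods are substitutes.

0.19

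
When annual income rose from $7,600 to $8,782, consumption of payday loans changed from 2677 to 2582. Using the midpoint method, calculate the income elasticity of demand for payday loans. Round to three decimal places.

-0.250

%ΔQ = (2582 − 2677)/[(2677+2582)/2] = -95/2629.5 ≈ -0.0361.
%ΔI = (8,782 − 7,600)/[(7,600+8,782)/2] = 1182/8191 ≈ 0.1443.
E_I = %ΔQ/%ΔI ≈ -0.250.
E_I < 0: inferior good.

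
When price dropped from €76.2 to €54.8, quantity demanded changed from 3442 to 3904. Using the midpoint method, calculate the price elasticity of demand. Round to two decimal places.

-0.38

%Δq = (3904 − 3442)/[(3442 + 3904)/2] = 462/3673 ≈ 0.1258.
%Δp = (54.8 − 76.2)/[(76.2 + 54.8)/2] = -21.4/65.5 ≈ -0.3267.
Arc elasticity E = %Δq/%Δp ≈ 0.1258/-0.3267 ≈ -0.38.
|E| < 1: demand is inelastic over this range.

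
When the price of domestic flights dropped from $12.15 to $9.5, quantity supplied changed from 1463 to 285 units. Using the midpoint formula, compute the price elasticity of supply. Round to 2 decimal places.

%Δq = (285 − 1463)/[(1463 + 285)/2] = -1178/874 ≈ -1.3478.
%Δp = (9.5 − 12.15)/[(12.15 + 9.5)/2] = -2.65/10.825 ≈ -0.2448.
Arc elasticity E = %Δq/%Δp ≈ -1.3478/-0.2448 ≈ 5.51.
|E| > 1: supply is elastic over this range.

5.51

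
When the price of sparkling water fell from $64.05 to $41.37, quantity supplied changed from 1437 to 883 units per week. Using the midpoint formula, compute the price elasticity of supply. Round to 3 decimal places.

%Δq = (883 − 1437)/[(1437 + 883)/2] = -554/1160 ≈ -0.4776.
%Δp = (41.37 − 64.05)/[(64.05 + 41.37)/2] = -22.68/52.71 ≈ -0.4303.
Arc elasticity E = %Δq/%Δp ≈ -0.4776/-0.4303 ≈ 1.110.
|E| > 1: supply is elastic over this range.

1.110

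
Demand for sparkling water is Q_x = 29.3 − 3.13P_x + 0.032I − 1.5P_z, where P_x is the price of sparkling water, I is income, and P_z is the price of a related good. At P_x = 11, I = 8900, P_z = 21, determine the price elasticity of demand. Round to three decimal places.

-0.139

Q_x = 29.3 − 3.13(11) + 0.032(8900) − 1.5(21) = 29.3 − 34.43 + 284.8 − 31.5 = 248.17.
∂Q_x/∂P_x = −3.13, so E_p = (−3.13)·(11/248.17) ≈ -0.139.
|E_p| < 1: demand is inelastic.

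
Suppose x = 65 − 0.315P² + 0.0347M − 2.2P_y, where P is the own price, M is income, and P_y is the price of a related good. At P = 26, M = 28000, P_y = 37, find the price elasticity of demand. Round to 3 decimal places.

Substituting, x = 65 − 0.315(26)² + 0.0347(28000) − 2.2(37) = 65 − 212.94 + 971.6 − 81.4 = 742.26.
∂x/∂P = −2·0.315·P = -16.38, so E_p = -16.38·(26/742.26) ≈ -0.574.
|E_p| < 1: demand is inelastic.

-0.574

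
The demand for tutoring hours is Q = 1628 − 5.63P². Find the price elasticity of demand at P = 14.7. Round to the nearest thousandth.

-5.914

At P = 14.7, Q = 411.4133.
dQ/dP = −2·5.63·P = −165.522.
Point elasticity E = (dQ/dP)·(P/Q) = -165.522 × 14.7/411.4133 ≈ -5.914.
|E| > 1, so demand is elastic at this price.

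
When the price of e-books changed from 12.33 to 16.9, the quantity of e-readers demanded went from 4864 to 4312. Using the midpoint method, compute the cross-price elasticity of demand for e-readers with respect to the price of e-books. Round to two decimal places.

-0.38

%ΔQ_x = (4312 − 4864)/[(4864+4312)/2] = -552/4588 ≈ -0.1203.
%ΔP_y = (16.9 − 12.33)/[(12.33+16.9)/2] ≈ 0.3127.
E_xy = -0.1203/0.3127 ≈ -0.38.
E_xy < 0, so e-readers and e-books are complements.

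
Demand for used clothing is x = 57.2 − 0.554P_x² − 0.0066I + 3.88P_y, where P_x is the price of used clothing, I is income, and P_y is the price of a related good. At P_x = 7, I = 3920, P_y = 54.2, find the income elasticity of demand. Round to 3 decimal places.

Substituting, x = 57.2 − 0.554(7)² − 0.0066(3920) + 3.88(54.2) = 57.2 − 27.146 − 25.872 + 210.296 = 214.478.
∂x/∂I = −0.0066, so E_I = -0.0066·(3920/214.478) ≈ -0.121.
E_I < 0: inferior good.

-0.121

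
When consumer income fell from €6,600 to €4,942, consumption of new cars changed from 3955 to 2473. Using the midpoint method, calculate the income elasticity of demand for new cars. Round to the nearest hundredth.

%ΔQ = (2473 − 3955)/[(3955+2473)/2] = -1482/3214 ≈ -0.4611.
%ΔY = (4,942 − 6,600)/[(6,600+4,942)/2] = -1658/5771 ≈ -0.2873.
E_I = %ΔQ/%ΔY ≈ 1.60.
E_I > 1: normal good (luxury).

1.60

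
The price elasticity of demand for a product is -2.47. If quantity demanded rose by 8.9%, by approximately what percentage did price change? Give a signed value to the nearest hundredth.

-3.60

%ΔQ ≈ E × %ΔP ⇒ %ΔP = %ΔQ / E = (8.9%)/(-2.47) ≈ -3.60%.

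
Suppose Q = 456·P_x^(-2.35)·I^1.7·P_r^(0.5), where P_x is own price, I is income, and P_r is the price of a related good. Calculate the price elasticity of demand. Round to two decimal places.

For a Cobb–Douglas (constant-elasticity) form Q = A·P_x^α·…, the elasticity with respect to P_x equals the exponent α at every point.
Here the exponent on P_x is -2.35, so the price elasticity of demand is -2.35.

-2.35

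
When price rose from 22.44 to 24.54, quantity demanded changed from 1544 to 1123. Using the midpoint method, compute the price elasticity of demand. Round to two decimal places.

%Δq = (1123 − 1544)/[(1544 + 1123)/2] = -421/1333.5 ≈ -0.3157.
%Δp = (24.54 − 22.44)/[(22.44 + 24.54)/2] = 2.1/23.49 ≈ 0.0894.
Arc elasticity E = %Δq/%Δp ≈ -0.3157/0.0894 ≈ -3.53.
|E| > 1: demand is elastic over this range.

-3.53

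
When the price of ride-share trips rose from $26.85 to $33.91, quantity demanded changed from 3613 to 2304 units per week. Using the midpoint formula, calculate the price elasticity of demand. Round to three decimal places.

%ΔQ = (2304 − 3613)/[(3613 + 2304)/2] = -1309/2958.5 ≈ -0.4425.
%Δp = (33.91 − 26.85)/[(26.85 + 33.91)/2] = 7.06/30.38 ≈ 0.2324.
Arc elasticity E = %ΔQ/%Δp ≈ -0.4425/0.2324 ≈ -1.904.
|E| > 1: demand is elastic over this range.

-1.904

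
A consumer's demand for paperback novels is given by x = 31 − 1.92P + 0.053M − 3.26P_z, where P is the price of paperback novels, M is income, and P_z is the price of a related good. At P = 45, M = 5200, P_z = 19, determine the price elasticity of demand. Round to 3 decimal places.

-0.546

Evaluating quantity at (P, M, P_z) gives x = 31 − 1.92(45) + 0.053(5200) − 3.26(19) = 31 − 86.4 + 275.6 − 61.94 = 158.26.
∂x/∂P = −1.92, so E_p = (−1.92)·(45/158.26) ≈ -0.546.
|E_p| < 1: demand is inelastic.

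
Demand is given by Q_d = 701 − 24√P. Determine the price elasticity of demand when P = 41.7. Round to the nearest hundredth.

-0.14

At P = 41.7, Q_d = 546.0187.
dQ_d/dP = −24/(2√P) = −24/(2·6.4576).
Point elasticity E = (dQ_d/dP)·(P/Q_d) = -1.8583 × 41.7/546.0187 ≈ -0.14.
|E| < 1, so demand is inelastic at this price.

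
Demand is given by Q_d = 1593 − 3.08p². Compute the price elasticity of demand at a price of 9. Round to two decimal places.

-0.37

At p = 9, Q_d = 1343.52.
dQ_d/dp = −2·3.08·p = −55.44.
Point elasticity E = (dQ_d/dp)·(p/Q_d) = -55.44 × 9/1343.52 ≈ -0.37.
|E| < 1, so demand is inelastic at this price.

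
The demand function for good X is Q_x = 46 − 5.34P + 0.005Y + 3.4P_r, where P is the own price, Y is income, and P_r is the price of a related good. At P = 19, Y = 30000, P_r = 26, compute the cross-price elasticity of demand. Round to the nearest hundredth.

Substituting, Q_x = 46 − 5.34(19) + 0.005(30000) + 3.4(26) = 46 − 101.46 + 150 + 88.4 = 182.94.
∂Q_x/∂P_r = +3.4, so E_xy = 3.4·(26/182.94) ≈ 0.48.
E_xy > 0: the goods are substitutes.

0.48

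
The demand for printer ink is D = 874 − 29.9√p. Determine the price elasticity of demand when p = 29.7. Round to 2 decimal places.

At p = 29.7, D = 711.0519.
dD/dp = −29.9/(2√p) = −29.9/(2·5.4498).
Point elasticity E = (dD/dp)·(p/D) = -2.7432 × 29.7/711.0519 ≈ -0.11.
|E| < 1, so demand is inelastic at this price.

-0.11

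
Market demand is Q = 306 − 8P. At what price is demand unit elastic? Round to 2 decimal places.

For linear demand Q = a − bP, E = −bP/(a − bP). |E| = 1 ⇒ bP = a − bP ⇒ P = a/(2b).
P = 306/(2·8) ≈ 19.13.

19.13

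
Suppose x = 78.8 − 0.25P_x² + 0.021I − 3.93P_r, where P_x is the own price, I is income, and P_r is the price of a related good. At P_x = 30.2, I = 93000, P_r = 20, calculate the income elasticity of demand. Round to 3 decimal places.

Evaluating quantity at (P_x, I, P_r) gives x = 78.8 − 0.25(30.2)² + 0.021(93000) − 3.93(20) = 78.8 − 228.01 + 1953 − 78.6 = 1725.19.
∂x/∂I = +0.021, so E_I = 0.021·(93000/1725.19) ≈ 1.132.
E_I > 1: normal good (luxury).

1.132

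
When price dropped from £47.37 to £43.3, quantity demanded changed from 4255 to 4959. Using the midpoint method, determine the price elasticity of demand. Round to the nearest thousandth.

-1.702

%ΔQ = (4959 − 4255)/[(4255 + 4959)/2] = 704/4607 ≈ 0.1528.
%Δp = (43.3 − 47.37)/[(47.37 + 43.3)/2] = -4.07/45.335 ≈ -0.0898.
Arc elasticity E = %ΔQ/%Δp ≈ 0.1528/-0.0898 ≈ -1.702.
|E| > 1: demand is elastic over this range.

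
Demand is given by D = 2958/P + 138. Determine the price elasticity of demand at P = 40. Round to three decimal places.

-0.349

At P = 40, D = 211.95.
dD/dP = −2958/P² = −1.8487.
Point elasticity E = (dD/dP)·(P/D) = -1.8488 × 40/211.95 ≈ -0.349.
|E| < 1, so demand is inelastic at this price.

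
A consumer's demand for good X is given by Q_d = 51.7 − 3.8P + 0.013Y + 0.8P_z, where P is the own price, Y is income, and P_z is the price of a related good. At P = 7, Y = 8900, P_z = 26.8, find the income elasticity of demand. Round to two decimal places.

0.71

Q_d = 51.7 − 3.8(7) + 0.013(8900) + 0.8(26.8) = 51.7 − 26.6 + 115.7 + 21.44 = 162.24.
∂Q_d/∂Y = +0.013, so E_I = 0.013·(8900/162.24) ≈ 0.71.
E_I ∈ (0,1): normal good (necessity).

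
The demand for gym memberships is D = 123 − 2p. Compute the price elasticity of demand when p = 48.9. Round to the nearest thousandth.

At p = 48.9, D = 25.2.
dD/dp = −2.
Point elasticity E = (dD/dp)·(p/D) = -2 × 48.9/25.2 ≈ -3.881.
|E| > 1, so demand is elastic at this price.

-3.881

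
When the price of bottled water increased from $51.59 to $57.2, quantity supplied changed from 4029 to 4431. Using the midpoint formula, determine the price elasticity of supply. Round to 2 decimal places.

0.92

%Δq = (4431 − 4029)/[(4029 + 4431)/2] = 402/4230 ≈ 0.0950.
%Δp = (57.2 − 51.59)/[(51.59 + 57.2)/2] = 5.61/54.395 ≈ 0.1031.
Arc elasticity E = %Δq/%Δp ≈ 0.0950/0.1031 ≈ 0.92.
|E| < 1: supply is inelastic over this range.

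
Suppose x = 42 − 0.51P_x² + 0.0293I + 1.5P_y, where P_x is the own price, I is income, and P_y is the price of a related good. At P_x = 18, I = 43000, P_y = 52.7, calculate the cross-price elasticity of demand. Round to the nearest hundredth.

0.07

Substituting, x = 42 − 0.51(18)² + 0.0293(43000) + 1.5(52.7) = 42 − 165.24 + 1259.9 + 79.05 = 1215.71.
∂x/∂P_y = +1.5, so E_xy = 1.5·(52.7/1215.71) ≈ 0.07.
E_xy > 0: the goods are substitutes.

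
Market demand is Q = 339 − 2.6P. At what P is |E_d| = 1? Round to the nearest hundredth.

For linear demand Q = a − bP, E = −bP/(a − bP). |E| = 1 ⇒ bP = a − bP ⇒ P = a/(2b).
P = 339/(2·2.6) ≈ 65.19.

65.19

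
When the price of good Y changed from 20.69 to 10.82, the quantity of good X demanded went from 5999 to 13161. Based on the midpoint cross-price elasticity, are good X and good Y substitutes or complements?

%ΔQ_x = (13161 − 5999)/[(5999+13161)/2] = 7162/9580 ≈ 0.7476.
%ΔP_y = (10.82 − 20.69)/[(20.69+10.82)/2] ≈ -0.6265.
E_xy = 0.7476/-0.6265 ≈ -1.193.
E_xy < 0, so the goods are complements.

complements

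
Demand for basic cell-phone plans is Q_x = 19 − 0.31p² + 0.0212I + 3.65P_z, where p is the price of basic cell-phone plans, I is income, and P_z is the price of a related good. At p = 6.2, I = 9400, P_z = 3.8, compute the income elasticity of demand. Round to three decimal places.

0.905

Q_x = 19 − 0.31(6.2)² + 0.0212(9400) + 3.65(3.8) = 19 − 11.9164 + 199.28 + 13.87 = 220.2336.
∂Q_x/∂I = +0.0212, so E_I = 0.0212·(9400/220.2336) ≈ 0.905.
E_I ∈ (0,1): normal good (necessity).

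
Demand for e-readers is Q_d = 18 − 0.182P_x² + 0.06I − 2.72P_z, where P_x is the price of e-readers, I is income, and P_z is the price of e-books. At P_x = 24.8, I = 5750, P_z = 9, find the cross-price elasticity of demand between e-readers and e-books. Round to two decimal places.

First evaluate Q_d: 18 − 0.182(24.8)² + 0.06(5750) − 2.72(9) = 18 − 111.9373 + 345 − 24.48 = 226.5827.
∂Q_d/∂P_z = −2.72, so E_xy = -2.72·(9/226.5827) ≈ -0.11.
E_xy < 0: the goods are complements.

-0.11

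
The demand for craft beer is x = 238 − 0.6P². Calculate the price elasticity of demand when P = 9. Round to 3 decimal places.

At P = 9, x = 189.4.
dx/dP = −2·0.6·P = −10.8.
Point elasticity E = (dx/dP)·(P/x) = -10.8 × 9/189.4 ≈ -0.513.
|E| < 1, so demand is inelastic at this price.

-0.513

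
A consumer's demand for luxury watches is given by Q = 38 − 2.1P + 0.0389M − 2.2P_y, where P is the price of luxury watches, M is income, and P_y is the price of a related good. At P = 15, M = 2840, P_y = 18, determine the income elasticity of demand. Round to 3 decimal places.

1.428

Substituting, Q = 38 − 2.1(15) + 0.0389(2840) − 2.2(18) = 38 − 31.5 + 110.476 − 39.6 = 77.376.
∂Q/∂M = +0.0389, so E_I = 0.0389·(2840/77.376) ≈ 1.428.
E_I > 1: normal good (luxury).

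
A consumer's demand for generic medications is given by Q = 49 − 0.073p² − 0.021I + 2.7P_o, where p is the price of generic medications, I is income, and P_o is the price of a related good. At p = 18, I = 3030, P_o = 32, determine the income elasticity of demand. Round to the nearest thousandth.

-1.322

First evaluate Q: 49 − 0.073(18)² − 0.021(3030) + 2.7(32) = 49 − 23.652 − 63.63 + 86.4 = 48.118.
∂Q/∂I = −0.021, so E_I = -0.021·(3030/48.118) ≈ -1.322.
E_I < 0: inferior good.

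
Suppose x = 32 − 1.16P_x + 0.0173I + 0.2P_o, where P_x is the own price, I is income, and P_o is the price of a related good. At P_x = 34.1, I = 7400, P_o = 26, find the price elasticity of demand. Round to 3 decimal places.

-0.315

Evaluating quantity at (P_x, I, P_o) gives x = 32 − 1.16(34.1) + 0.0173(7400) + 0.2(26) = 32 − 39.556 + 128.02 + 5.2 = 125.664.
∂x/∂P_x = −1.16, so E_p = (−1.16)·(34.1/125.664) ≈ -0.315.
|E_p| < 1: demand is inelastic.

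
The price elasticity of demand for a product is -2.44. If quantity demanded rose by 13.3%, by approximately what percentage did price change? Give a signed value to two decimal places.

-5.45

%ΔQ ≈ E × %ΔP ⇒ %ΔP = %ΔQ / E = (13.3%)/(-2.44) ≈ -5.45%.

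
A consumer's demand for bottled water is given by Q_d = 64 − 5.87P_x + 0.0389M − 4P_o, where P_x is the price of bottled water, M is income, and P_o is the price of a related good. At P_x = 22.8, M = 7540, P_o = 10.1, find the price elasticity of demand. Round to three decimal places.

-0.731

Q_d = 64 − 5.87(22.8) + 0.0389(7540) − 4(10.1) = 64 − 133.836 + 293.306 − 40.4 = 183.07.
∂Q_d/∂P_x = −5.87, so E_p = (−5.87)·(22.8/183.07) ≈ -0.731.
|E_p| < 1: demand is inelastic.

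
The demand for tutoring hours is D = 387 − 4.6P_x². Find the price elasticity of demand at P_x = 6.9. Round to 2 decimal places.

At P_x = 6.9, D = 167.994.
dD/dP_x = −2·4.6·P_x = −63.48.
Point elasticity E = (dD/dP_x)·(P_x/D) = -63.48 × 6.9/167.994 ≈ -2.61.
|E| > 1, so demand is elastic at this price.

-2.61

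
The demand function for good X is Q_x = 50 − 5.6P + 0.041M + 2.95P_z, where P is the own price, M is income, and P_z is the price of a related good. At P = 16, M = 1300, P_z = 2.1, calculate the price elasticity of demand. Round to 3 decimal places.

First evaluate Q_x: 50 − 5.6(16) + 0.041(1300) + 2.95(2.1) = 50 − 89.6 + 53.3 + 6.195 = 19.895.
∂Q_x/∂P = −5.6, so E_p = (−5.6)·(16/19.895) ≈ -4.504.
|E_p| > 1: demand is elastic.

-4.504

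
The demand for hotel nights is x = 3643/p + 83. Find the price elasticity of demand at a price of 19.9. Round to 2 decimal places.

At p = 19.9, x = 266.0653.
dx/dp = −3643/p² = −9.1993.
Point elasticity E = (dx/dp)·(p/x) = -9.1993 × 19.9/266.0653 ≈ -0.69.
|E| < 1, so demand is inelastic at this price.

-0.69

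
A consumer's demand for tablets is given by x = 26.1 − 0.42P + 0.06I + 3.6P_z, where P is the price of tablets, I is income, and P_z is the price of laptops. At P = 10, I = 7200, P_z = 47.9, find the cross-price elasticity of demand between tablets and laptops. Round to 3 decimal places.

x = 26.1 − 0.42(10) + 0.06(7200) + 3.6(47.9) = 26.1 − 4.2 + 432 + 172.44 = 626.34.
∂x/∂P_z = +3.6, so E_xy = 3.6·(47.9/626.34) ≈ 0.275.
E_xy > 0: the goods are substitutes.

0.275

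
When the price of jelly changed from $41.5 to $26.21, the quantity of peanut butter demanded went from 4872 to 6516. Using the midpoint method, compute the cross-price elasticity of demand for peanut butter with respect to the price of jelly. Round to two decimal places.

-0.64

%ΔQ_x = (6516 − 4872)/[(4872+6516)/2] = 1644/5694 ≈ 0.2887.
%ΔP_y = (26.21 − 41.5)/[(41.5+26.21)/2] ≈ -0.4516.
E_xy = 0.2887/-0.4516 ≈ -0.64.
E_xy < 0, so peanut butter and jelly are complements.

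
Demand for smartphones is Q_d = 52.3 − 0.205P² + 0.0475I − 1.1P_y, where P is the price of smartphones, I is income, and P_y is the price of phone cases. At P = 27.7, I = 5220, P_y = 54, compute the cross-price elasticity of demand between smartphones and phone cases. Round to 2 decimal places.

-0.71

At the given point, Q_d = 52.3 − 0.205(27.7)² + 0.0475(5220) − 1.1(54) = 52.3 − 157.2945 + 247.95 − 59.4 = 83.5556.
∂Q_d/∂P_y = −1.1, so E_xy = -1.1·(54/83.5556) ≈ -0.71.
E_xy < 0: the goods are complements.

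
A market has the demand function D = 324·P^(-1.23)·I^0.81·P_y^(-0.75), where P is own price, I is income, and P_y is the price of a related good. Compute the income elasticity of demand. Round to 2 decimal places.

0.81

For a Cobb–Douglas (constant-elasticity) form D = A·I^α·…, the elasticity with respect to I equals the exponent α at every point.
Here the exponent on I is 0.81, so the income elasticity of demand is 0.81.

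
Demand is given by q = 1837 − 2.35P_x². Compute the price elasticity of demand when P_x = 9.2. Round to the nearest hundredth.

-0.24

At P_x = 9.2, q = 1638.096.
dq/dP_x = −2·2.35·P_x = −43.24.
Point elasticity E = (dq/dP_x)·(P_x/q) = -43.24 × 9.2/1638.096 ≈ -0.24.
|E| < 1, so demand is inelastic at this price.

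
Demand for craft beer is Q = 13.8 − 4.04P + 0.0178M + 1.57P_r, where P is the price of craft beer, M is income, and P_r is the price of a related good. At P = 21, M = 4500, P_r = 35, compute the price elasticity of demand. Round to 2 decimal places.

Q = 13.8 − 4.04(21) + 0.0178(4500) + 1.57(35) = 13.8 − 84.84 + 80.1 + 54.95 = 64.01.
∂Q/∂P = −4.04, so E_p = (−4.04)·(21/64.01) ≈ -1.33.
|E_p| > 1: demand is elastic.

-1.33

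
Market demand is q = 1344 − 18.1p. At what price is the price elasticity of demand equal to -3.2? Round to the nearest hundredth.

56.57

Set −bp/(a − bp) = −3.2 ⇒ bp = 3.2(a − bp) ⇒ bp(1+3.2) = 3.2·a.
p = 3.2·1344/(18.1·4.2) ≈ 56.57.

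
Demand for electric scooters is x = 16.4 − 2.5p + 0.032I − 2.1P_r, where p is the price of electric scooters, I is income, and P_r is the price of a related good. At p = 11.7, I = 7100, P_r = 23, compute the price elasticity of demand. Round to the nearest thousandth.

x = 16.4 − 2.5(11.7) + 0.032(7100) − 2.1(23) = 16.4 − 29.25 + 227.2 − 48.3 = 166.05.
∂x/∂p = −2.5, so E_p = (−2.5)·(11.7/166.05) ≈ -0.176.
|E_p| < 1: demand is inelastic.

-0.176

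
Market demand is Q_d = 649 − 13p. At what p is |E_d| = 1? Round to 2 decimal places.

24.96

For linear demand Q_d = a − bp, E = −bp/(a − bp). |E| = 1 ⇒ bp = a − bp ⇒ p = a/(2b).
p = 649/(2·13) ≈ 24.96.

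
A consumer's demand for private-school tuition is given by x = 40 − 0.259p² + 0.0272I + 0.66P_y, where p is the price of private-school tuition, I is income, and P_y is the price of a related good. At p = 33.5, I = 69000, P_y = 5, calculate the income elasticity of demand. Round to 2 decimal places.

1.15

First evaluate x: 40 − 0.259(33.5)² + 0.0272(69000) + 0.66(5) = 40 − 290.6628 + 1876.8 + 3.3 = 1629.4373.
∂x/∂I = +0.0272, so E_I = 0.0272·(69000/1629.4373) ≈ 1.15.
E_I > 1: normal good (luxury).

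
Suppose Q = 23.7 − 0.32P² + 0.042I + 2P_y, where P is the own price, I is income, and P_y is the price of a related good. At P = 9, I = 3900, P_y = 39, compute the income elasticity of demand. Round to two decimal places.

Q = 23.7 − 0.32(9)² + 0.042(3900) + 2(39) = 23.7 − 25.92 + 163.8 + 78 = 239.58.
∂Q/∂I = +0.042, so E_I = 0.042·(3900/239.58) ≈ 0.68.
E_I ∈ (0,1): normal good (necessity).

0.68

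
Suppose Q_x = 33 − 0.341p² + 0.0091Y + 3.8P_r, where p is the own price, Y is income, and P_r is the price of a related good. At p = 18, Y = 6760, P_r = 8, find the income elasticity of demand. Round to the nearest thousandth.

First evaluate Q_x: 33 − 0.341(18)² + 0.0091(6760) + 3.8(8) = 33 − 110.484 + 61.516 + 30.4 = 14.432.
∂Q_x/∂Y = +0.0091, so E_I = 0.0091·(6760/14.432) ≈ 4.262.
E_I > 1: normal good (luxury).

4.262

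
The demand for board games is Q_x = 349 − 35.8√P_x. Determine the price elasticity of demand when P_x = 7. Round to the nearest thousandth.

-0.186

At P_x = 7, Q_x = 254.2821.
dQ_x/dP_x = −35.8/(2√P_x) = −35.8/(2·2.6458).
Point elasticity E = (dQ_x/dP_x)·(P_x/Q_x) = -6.7656 × 7/254.2821 ≈ -0.186.
|E| < 1, so demand is inelastic at this price.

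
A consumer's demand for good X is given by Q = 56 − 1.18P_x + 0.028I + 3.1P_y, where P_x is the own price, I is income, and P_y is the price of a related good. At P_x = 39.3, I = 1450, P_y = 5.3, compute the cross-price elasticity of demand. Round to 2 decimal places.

0.25

First evaluate Q: 56 − 1.18(39.3) + 0.028(1450) + 3.1(5.3) = 56 − 46.374 + 40.6 + 16.43 = 66.656.
∂Q/∂P_y = +3.1, so E_xy = 3.1·(5.3/66.656) ≈ 0.25.
E_xy > 0: the goods are substitutes.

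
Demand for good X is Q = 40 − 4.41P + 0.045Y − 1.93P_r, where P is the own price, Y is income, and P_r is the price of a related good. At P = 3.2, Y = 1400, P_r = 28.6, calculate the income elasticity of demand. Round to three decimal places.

First evaluate Q: 40 − 4.41(3.2) + 0.045(1400) − 1.93(28.6) = 40 − 14.112 + 63 − 55.198 = 33.69.
∂Q/∂Y = +0.045, so E_I = 0.045·(1400/33.69) ≈ 1.870.
E_I > 1: normal good (luxury).

1.870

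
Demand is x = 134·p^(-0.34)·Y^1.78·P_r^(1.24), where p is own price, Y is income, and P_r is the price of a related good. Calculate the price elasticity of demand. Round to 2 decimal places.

-0.34

For a Cobb–Douglas (constant-elasticity) form x = A·p^α·…, the elasticity with respect to p equals the exponent α at every point.
Here the exponent on p is -0.34, so the price elasticity of demand is -0.34.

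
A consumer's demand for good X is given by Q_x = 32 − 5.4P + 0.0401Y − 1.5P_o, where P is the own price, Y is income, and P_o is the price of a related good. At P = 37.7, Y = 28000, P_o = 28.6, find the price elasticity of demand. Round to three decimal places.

-0.224

Q_x = 32 − 5.4(37.7) + 0.0401(28000) − 1.5(28.6) = 32 − 203.58 + 1122.8 − 42.9 = 908.32.
∂Q_x/∂P = −5.4, so E_p = (−5.4)·(37.7/908.32) ≈ -0.224.
|E_p| < 1: demand is inelastic.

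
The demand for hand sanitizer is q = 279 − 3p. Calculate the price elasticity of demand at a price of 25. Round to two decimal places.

At p = 25, q = 204.
dq/dp = −3.
Point elasticity E = (dq/dp)·(p/q) = -3 × 25/204 ≈ -0.37.
|E| < 1, so demand is inelastic at this price.

-0.37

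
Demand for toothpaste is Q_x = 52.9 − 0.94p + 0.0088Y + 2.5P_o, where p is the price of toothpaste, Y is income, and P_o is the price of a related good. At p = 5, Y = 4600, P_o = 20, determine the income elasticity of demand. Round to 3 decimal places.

0.292

First evaluate Q_x: 52.9 − 0.94(5) + 0.0088(4600) + 2.5(20) = 52.9 − 4.7 + 40.48 + 50 = 138.68.
∂Q_x/∂Y = +0.0088, so E_I = 0.0088·(4600/138.68) ≈ 0.292.
E_I ∈ (0,1): normal good (necessity).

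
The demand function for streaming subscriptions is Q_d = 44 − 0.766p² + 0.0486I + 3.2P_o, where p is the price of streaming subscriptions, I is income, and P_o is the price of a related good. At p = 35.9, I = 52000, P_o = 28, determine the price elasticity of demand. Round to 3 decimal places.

Substituting, Q_d = 44 − 0.766(35.9)² + 0.0486(52000) + 3.2(28) = 44 − 987.2285 + 2527.2 + 89.6 = 1673.5715.
∂Q_d/∂p = −2·0.766·p = -54.9988, so E_p = -54.9988·(35.9/1673.5715) ≈ -1.180.
|E_p| > 1: demand is elastic.

-1.180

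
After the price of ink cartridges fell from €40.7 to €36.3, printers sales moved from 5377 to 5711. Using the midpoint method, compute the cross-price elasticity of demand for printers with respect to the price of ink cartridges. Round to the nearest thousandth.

%ΔQ_x = (5711 − 5377)/[(5377+5711)/2] = 334/5544 ≈ 0.0602.
%ΔP_y = (36.3 − 40.7)/[(40.7+36.3)/2] ≈ -0.1143.
E_xy = 0.0602/-0.1143 ≈ -0.527.
E_xy < 0, so printers and ink cartridges are complements.

-0.527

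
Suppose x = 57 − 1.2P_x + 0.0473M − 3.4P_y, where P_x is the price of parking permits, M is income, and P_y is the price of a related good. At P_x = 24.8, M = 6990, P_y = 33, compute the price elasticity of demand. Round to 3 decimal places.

-0.121

At the given point, x = 57 − 1.2(24.8) + 0.0473(6990) − 3.4(33) = 57 − 29.76 + 330.627 − 112.2 = 245.667.
∂x/∂P_x = −1.2, so E_p = (−1.2)·(24.8/245.667) ≈ -0.121.
|E_p| < 1: demand is inelastic.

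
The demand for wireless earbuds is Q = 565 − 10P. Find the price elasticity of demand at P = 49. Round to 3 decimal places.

At P = 49, Q = 75.
dQ/dP = −10.
Point elasticity E = (dQ/dP)·(P/Q) = -10 × 49/75 ≈ -6.533.
|E| > 1, so demand is elastic at this price.

-6.533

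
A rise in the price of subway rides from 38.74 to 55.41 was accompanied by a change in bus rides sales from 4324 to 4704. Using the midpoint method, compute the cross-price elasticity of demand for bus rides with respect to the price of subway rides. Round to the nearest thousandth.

0.238

%ΔQ_x = (4704 − 4324)/[(4324+4704)/2] = 380/4514 ≈ 0.0842.
%ΔP_y = (55.41 − 38.74)/[(38.74+55.41)/2] ≈ 0.3541.
E_xy = 0.0842/0.3541 ≈ 0.238.
E_xy > 0, so bus rides and subway rides are substitutes.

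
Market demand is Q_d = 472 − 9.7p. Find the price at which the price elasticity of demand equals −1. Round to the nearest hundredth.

For linear demand Q_d = a − bp, E = −bp/(a − bp). |E| = 1 ⇒ bp = a − bp ⇒ p = a/(2b).
p = 472/(2·9.7) ≈ 24.33.

24.33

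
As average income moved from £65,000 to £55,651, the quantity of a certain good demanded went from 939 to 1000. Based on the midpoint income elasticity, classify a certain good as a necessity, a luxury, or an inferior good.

inferior

%ΔQ = (1000 − 939)/[(939+1000)/2] = 61/969.5 ≈ 0.0629.
%ΔI = (55,651 − 65,000)/[(65,000+55,651)/2] = -9349/60325.5 ≈ -0.1550.
E_I = %ΔQ/%ΔI ≈ -0.406.
E_I < 0: inferior good.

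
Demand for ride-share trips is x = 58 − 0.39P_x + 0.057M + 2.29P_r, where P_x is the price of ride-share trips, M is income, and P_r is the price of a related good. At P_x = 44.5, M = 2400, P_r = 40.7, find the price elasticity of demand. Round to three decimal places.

-0.064

First evaluate x: 58 − 0.39(44.5) + 0.057(2400) + 2.29(40.7) = 58 − 17.355 + 136.8 + 93.203 = 270.648.
∂x/∂P_x = −0.39, so E_p = (−0.39)·(44.5/270.648) ≈ -0.064.
|E_p| < 1: demand is inelastic.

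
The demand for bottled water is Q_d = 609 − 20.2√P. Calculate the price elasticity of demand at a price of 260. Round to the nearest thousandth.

At P = 260, Q_d = 283.2848.
dQ_d/dP = −20.2/(2√P) = −20.2/(2·16.1245).
Point elasticity E = (dQ_d/dP)·(P/Q_d) = -0.6264 × 260/283.2848 ≈ -0.575.
|E| < 1, so demand is inelastic at this price.

-0.575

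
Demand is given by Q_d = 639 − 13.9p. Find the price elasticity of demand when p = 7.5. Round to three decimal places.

-0.195

At p = 7.5, Q_d = 534.75.
dQ_d/dp = −13.9.
Point elasticity E = (dQ_d/dp)·(p/Q_d) = -13.9 × 7.5/534.75 ≈ -0.195.
|E| < 1, so demand is inelastic at this price.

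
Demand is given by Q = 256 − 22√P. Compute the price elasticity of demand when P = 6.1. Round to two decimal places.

-0.13

At P = 6.1, Q = 201.664.
dQ/dP = −22/(2√P) = −22/(2·2.4698).
Point elasticity E = (dQ/dP)·(P/Q) = -4.4538 × 6.1/201.664 ≈ -0.13.
|E| < 1, so demand is inelastic at this price.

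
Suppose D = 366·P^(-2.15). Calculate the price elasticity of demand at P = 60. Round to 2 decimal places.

For a Cobb–Douglas (constant-elasticity) form D = A·P^α·…, the elasticity with respect to P equals the exponent α at every point.
Here the exponent on P is -2.15, so the price elasticity of demand is -2.15.

-2.15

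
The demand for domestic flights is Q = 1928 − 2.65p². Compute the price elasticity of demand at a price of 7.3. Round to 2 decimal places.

-0.16

At p = 7.3, Q = 1786.7815.
dQ/dp = −2·2.65·p = −38.69.
Point elasticity E = (dQ/dp)·(p/Q) = -38.69 × 7.3/1786.7815 ≈ -0.16.
|E| < 1, so demand is inelastic at this price.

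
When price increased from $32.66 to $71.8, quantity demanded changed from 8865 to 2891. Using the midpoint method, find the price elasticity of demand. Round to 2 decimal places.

-1.36

%ΔQ = (2891 − 8865)/[(8865 + 2891)/2] = -5974/5878 ≈ -1.0163.
%Δp = (71.8 − 32.66)/[(32.66 + 71.8)/2] = 39.14/52.23 ≈ 0.7494.
Arc elasticity E = %ΔQ/%Δp ≈ -1.0163/0.7494 ≈ -1.36.
|E| > 1: demand is elastic over this range.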